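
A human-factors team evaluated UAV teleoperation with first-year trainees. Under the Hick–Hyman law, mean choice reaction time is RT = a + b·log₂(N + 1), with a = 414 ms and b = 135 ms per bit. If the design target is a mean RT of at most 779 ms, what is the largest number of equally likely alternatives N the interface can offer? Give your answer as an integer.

Set 414 + 135·log₂(N + 1) ≤ 779.
log₂(N + 1) ≤ (779 − 414) / 135 = 2.7037.
N + 1 ≤ 2^2.7037 = 6.5147.
N ≤ 5.5147, so the largest integer N is 5.

5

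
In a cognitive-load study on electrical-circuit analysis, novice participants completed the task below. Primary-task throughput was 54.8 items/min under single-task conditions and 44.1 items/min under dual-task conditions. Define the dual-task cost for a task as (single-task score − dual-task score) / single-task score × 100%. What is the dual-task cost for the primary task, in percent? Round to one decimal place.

19.5

Cost = (54.8 − 44.1) / 54.8 × 100%
     = 10.7000 / 54.8 × 100% = 19.5255%.
≈ 19.5%.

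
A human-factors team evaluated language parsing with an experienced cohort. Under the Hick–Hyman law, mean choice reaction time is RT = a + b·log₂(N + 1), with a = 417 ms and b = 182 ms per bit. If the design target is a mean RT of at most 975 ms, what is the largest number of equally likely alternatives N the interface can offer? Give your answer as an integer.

7

Set 417 + 182·log₂(N + 1) ≤ 975.
log₂(N + 1) ≤ (975 − 417) / 182 = 3.0659.
N + 1 ≤ 2^3.0659 = 8.3739.
N ≤ 7.3739, so the largest integer N is 7.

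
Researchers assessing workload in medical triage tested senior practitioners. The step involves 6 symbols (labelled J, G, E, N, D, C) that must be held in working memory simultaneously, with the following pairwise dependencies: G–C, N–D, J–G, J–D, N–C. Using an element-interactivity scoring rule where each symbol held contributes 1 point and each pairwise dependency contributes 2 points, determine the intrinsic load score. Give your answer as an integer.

Count of symbols held simultaneously: 6.
Count of pairwise dependencies listed: 5.
Element contribution: 6 × 1 = 6.
Interaction contribution: 5 × 2 = 10.
Intrinsic load = 6 + 10 = 16.

16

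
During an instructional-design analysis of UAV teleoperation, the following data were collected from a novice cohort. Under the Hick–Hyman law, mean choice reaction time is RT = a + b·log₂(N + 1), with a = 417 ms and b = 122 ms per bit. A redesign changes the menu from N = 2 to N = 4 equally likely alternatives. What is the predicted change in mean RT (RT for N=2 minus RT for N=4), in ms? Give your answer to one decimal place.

-89.9

RT(2) = 417 + 122·log₂(3) = 417 + 122·1.5850 = 610.3700 ms.
RT(4) = 417 + 122·log₂(5) = 417 + 122·2.3219 = 700.2718 ms.
Difference = 610.3700 − 700.2718 = -89.9018 ≈ -89.9 ms.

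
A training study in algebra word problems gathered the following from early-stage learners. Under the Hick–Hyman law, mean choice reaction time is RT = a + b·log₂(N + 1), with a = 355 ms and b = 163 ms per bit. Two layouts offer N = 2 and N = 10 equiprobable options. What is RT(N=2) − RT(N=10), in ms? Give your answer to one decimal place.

-305.5

RT(2) = 355 + 163·log₂(3) = 355 + 163·1.5850 = 613.3550 ms.
RT(10) = 355 + 163·log₂(11) = 355 + 163·3.4594 = 918.8822 ms.
Difference = 613.3550 − 918.8822 = -305.5272 ≈ -305.5 ms.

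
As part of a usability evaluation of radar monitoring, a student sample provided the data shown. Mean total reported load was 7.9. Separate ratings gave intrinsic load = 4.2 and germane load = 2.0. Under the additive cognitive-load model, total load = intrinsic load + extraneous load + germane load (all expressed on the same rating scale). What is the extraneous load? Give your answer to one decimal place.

1.7

extraneous load = total − intrinsic − germane
             = 7.9 − 4.2 − 2.0 = 1.7.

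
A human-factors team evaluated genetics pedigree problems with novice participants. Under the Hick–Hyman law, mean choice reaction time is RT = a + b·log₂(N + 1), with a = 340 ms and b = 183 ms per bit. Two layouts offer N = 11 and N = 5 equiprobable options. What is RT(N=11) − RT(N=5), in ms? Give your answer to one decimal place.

RT(11) = 340 + 183·log₂(12) = 340 + 183·3.5850 = 996.0550 ms.
RT(5) = 340 + 183·log₂(6) = 340 + 183·2.5850 = 813.0550 ms.
Difference = 996.0550 − 813.0550 = 183.0000 ≈ 183.0 ms.

183.0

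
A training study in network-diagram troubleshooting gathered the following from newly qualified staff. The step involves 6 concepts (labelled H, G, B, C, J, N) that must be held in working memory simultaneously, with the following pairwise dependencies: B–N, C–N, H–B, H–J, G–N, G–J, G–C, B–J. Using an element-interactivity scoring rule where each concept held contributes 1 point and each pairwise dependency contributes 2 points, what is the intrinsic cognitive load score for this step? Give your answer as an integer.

22

Count of concepts held simultaneously: 6.
Count of pairwise dependencies listed: 8.
Element contribution: 6 × 1 = 6.
Interaction contribution: 8 × 2 = 16.
Intrinsic load = 6 + 16 = 22.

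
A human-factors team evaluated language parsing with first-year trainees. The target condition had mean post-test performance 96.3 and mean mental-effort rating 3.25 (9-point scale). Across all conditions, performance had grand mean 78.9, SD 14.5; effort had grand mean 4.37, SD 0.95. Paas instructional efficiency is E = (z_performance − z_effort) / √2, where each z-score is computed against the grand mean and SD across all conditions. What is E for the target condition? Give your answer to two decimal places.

1.68

z_performance = (96.3 − 78.9) / 14.5 = 17.4000 / 14.5 = 1.2000.
z_effort = (3.25 − 4.37) / 0.95 = -1.1200 / 0.95 = -1.1789.
z_P − z_E = 1.2000 − (-1.1789) = 2.3789.
E = 2.3789 / √2 = 2.3789 / 1.41421 = 1.6821 ≈ 1.68.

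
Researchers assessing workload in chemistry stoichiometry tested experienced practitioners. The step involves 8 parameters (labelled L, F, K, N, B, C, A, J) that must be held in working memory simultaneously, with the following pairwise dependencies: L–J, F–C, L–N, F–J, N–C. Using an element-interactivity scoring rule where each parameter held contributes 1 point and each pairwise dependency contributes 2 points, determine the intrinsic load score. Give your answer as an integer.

18

Count of parameters held simultaneously: 8.
Count of pairwise dependencies listed: 5.
Element contribution: 8 × 1 = 8.
Interaction contribution: 5 × 2 = 10.
Intrinsic load = 8 + 10 = 18.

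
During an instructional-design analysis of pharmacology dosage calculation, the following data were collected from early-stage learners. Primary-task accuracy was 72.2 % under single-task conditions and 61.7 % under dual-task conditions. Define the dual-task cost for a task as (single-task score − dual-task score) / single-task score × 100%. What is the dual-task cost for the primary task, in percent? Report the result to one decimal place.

Cost = (72.2 − 61.7) / 72.2 × 100%
     = 10.5000 / 72.2 × 100% = 14.5429%.
≈ 14.5%.

14.5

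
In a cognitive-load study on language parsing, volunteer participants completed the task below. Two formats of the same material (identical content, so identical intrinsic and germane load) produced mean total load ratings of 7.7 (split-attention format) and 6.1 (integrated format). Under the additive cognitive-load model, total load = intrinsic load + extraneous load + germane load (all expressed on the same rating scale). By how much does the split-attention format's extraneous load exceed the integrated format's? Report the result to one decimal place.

Intrinsic and germane load are equal across formats, so the difference in total load equals the difference in extraneous load.
Extraneous-load difference = 7.7 − 6.1 = 1.6.

1.6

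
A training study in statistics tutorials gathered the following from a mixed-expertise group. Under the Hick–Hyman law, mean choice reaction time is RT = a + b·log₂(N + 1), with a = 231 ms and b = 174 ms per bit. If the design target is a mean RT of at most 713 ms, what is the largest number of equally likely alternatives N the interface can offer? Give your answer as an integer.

5

Set 231 + 174·log₂(N + 1) ≤ 713.
log₂(N + 1) ≤ (713 − 231) / 174 = 2.7701.
N + 1 ≤ 2^2.7701 = 6.8216.
N ≤ 5.8216, so the largest integer N is 5.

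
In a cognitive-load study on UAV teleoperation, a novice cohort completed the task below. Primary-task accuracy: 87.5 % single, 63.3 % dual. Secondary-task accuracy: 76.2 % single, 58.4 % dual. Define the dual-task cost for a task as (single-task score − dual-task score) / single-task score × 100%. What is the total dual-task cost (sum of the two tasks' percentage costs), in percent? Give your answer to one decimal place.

51.0

Primary cost = (87.5 − 63.3) / 87.5 × 100% = 27.6571%.
Secondary cost = (76.2 − 58.4) / 76.2 × 100% = 23.3596%.
Total = 27.6571% + 23.3596% = 51.0167% ≈ 51.0%.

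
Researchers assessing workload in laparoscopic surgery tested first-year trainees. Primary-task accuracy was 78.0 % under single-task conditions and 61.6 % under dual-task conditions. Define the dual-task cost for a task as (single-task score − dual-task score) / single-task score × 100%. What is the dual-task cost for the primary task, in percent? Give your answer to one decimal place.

21.0

Cost = (78.0 − 61.6) / 78.0 × 100%
     = 16.4000 / 78.0 × 100% = 21.0256%.
≈ 21.0%.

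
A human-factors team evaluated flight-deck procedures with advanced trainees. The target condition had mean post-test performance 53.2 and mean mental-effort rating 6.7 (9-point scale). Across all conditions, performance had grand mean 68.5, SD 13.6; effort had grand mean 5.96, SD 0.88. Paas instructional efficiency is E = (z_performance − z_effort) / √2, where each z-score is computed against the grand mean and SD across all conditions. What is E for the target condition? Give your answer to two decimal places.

-1.39

z_performance = (53.2 − 68.5) / 13.6 = -15.3000 / 13.6 = -1.1250.
z_effort = (6.7 − 5.96) / 0.88 = 0.7400 / 0.88 = 0.8409.
z_P − z_E = -1.1250 − 0.8409 = -1.9659.
E = -1.9659 / √2 = -1.9659 / 1.41421 = -1.3901 ≈ -1.39.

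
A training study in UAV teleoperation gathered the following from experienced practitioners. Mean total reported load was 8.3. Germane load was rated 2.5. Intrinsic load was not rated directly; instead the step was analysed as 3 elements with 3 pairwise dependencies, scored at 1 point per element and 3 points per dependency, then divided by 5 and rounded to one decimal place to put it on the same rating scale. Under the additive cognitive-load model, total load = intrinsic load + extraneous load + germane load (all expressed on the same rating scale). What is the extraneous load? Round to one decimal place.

3.4

Intrinsic (element-interactivity): (3 × 1 + 3 × 3) / 5 = 12 / 5 = 2.4000 → 2.4.
extraneous load = total − intrinsic − germane
             = 8.3 − 2.4 − 2.5 = 3.4.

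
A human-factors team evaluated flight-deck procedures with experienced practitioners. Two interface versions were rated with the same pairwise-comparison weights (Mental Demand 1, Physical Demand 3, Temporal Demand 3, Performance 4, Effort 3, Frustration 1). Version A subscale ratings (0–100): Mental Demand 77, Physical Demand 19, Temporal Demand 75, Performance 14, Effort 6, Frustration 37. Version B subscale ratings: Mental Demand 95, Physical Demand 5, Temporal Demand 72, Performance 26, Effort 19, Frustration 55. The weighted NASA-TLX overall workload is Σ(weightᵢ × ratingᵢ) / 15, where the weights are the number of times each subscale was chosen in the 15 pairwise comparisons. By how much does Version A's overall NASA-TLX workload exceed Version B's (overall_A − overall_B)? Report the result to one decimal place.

-4.8

Version A weighted sum = 1·77 + 3·19 + 3·75 + 4·14 + 3·6 + 1·37 = 77 + 57 + 225 + 56 + 18 + 37 = 470; overall_A = 470/15 = 31.3333.
Version B weighted sum = 1·95 + 3·5 + 3·72 + 4·26 + 3·19 + 1·55 = 95 + 15 + 216 + 104 + 57 + 55 = 542; overall_B = 542/15 = 36.1333.
Difference = 31.3333 − 36.1333 = -4.8000 ≈ -4.8.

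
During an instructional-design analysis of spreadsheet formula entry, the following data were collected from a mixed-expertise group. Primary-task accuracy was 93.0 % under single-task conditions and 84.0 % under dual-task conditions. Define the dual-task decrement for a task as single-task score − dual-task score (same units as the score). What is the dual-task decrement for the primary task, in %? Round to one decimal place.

Decrement = 93.0 − 84.0 = 9.0000 % ≈ 9.0 %.

9.0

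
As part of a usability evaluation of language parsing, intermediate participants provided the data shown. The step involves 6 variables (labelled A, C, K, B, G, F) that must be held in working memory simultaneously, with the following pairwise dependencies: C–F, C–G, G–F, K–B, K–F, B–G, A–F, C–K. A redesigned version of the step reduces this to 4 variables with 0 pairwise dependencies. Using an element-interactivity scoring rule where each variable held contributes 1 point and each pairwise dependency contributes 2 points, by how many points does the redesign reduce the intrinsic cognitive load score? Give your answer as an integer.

18

Original: 6 × 1 + 8 × 2 = 6 + 16 = 22.
Redesigned: 4 × 1 + 0 × 2 = 4 + 0 = 4.
Reduction = 22 − 4 = 18.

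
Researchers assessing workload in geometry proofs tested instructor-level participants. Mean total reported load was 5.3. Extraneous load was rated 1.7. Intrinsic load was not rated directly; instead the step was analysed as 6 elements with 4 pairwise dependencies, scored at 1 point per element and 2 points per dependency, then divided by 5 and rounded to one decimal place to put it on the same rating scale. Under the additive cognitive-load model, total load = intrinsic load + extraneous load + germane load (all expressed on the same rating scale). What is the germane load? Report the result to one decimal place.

0.8

Intrinsic (element-interactivity): (6 × 1 + 4 × 2) / 5 = 14 / 5 = 2.8000 → 2.8.
germane load = total − intrinsic − extraneous
             = 5.3 − 2.8 − 1.7 = 0.8.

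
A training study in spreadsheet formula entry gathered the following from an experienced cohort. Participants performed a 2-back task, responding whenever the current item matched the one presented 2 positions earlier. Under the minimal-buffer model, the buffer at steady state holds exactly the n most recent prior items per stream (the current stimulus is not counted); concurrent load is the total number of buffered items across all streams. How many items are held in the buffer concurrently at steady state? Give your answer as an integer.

2

The buffer holds the 2 most recent prior items.
Steady-state concurrent load = 2 items.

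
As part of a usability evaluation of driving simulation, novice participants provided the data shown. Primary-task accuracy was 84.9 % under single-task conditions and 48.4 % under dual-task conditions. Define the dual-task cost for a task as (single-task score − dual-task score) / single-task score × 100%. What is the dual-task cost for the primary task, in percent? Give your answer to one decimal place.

43.0

Cost = (84.9 − 48.4) / 84.9 × 100%
     = 36.5000 / 84.9 × 100% = 42.9918%.
≈ 43.0%.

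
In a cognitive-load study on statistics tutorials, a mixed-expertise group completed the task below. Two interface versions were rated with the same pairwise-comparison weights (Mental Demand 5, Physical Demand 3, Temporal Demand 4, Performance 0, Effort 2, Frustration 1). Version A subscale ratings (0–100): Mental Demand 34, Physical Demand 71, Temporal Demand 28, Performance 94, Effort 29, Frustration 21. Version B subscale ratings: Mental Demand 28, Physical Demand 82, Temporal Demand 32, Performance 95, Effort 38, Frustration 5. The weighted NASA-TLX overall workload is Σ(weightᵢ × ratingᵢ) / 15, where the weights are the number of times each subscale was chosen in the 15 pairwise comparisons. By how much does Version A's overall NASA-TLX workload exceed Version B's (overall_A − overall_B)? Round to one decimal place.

Version A weighted sum = 5·34 + 3·71 + 4·28 + 0·94 + 2·29 + 1·21 = 170 + 213 + 112 + 0 + 58 + 21 = 574; overall_A = 574/15 = 38.2667.
Version B weighted sum = 5·28 + 3·82 + 4·32 + 0·95 + 2·38 + 1·5 = 140 + 246 + 128 + 0 + 76 + 5 = 595; overall_B = 595/15 = 39.6667.
Difference = 38.2667 − 39.6667 = -1.4000 ≈ -1.4.

-1.4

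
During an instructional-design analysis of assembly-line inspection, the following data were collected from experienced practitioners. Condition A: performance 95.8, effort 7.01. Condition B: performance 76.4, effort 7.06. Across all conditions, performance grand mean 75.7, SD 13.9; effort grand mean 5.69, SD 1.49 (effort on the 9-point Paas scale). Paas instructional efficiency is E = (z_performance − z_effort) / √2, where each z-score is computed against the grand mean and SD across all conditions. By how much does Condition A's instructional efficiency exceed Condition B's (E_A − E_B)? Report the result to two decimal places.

Condition A: z_P = (95.8 − 75.7)/13.9 = 1.4460; z_E = (7.01 − 5.69)/1.49 = 0.8859; E_A = (1.4460 − 0.8859)/√2 = 0.3961.
Condition B: z_P = (76.4 − 75.7)/13.9 = 0.0504; z_E = (7.06 − 5.69)/1.49 = 0.9195; E_B = (0.0504 − 0.9195)/√2 = -0.6145.
E_A − E_B = 0.3961 − (-0.6145) = 1.0106 ≈ 1.01.

1.01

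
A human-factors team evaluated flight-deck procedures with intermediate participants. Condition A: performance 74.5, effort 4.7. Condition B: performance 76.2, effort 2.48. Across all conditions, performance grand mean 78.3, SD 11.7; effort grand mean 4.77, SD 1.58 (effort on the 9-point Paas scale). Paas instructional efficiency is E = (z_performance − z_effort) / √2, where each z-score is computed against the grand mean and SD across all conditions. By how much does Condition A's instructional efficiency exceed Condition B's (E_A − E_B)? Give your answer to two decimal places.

Condition A: z_P = (74.5 − 78.3)/11.7 = -0.3248; z_E = (4.7 − 4.77)/1.58 = -0.0443; E_A = (-0.3248 − (-0.0443))/√2 = -0.1983.
Condition B: z_P = (76.2 − 78.3)/11.7 = -0.1795; z_E = (2.48 − 4.77)/1.58 = -1.4494; E_B = (-0.1795 − (-1.4494))/√2 = 0.8980.
E_A − E_B = -0.1983 − 0.8980 = -1.0963 ≈ -1.10.

-1.10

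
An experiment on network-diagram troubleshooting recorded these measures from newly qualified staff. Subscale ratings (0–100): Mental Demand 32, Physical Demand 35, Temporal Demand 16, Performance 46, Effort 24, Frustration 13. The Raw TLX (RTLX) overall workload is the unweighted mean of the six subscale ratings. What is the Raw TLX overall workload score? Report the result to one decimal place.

27.7

Sum of ratings = 32 + 35 + 16 + 46 + 24 + 13 = 166.
RTLX = 166 / 6 = 27.6667 ≈ 27.7.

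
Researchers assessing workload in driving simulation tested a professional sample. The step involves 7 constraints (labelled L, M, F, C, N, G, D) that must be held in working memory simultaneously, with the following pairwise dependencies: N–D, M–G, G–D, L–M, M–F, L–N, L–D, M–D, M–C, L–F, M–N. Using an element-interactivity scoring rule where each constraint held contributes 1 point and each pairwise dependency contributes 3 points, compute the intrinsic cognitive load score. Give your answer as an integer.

Count of constraints held simultaneously: 7.
Count of pairwise dependencies listed: 11.
Element contribution: 7 × 1 = 7.
Interaction contribution: 11 × 3 = 33.
Intrinsic load = 7 + 33 = 40.

40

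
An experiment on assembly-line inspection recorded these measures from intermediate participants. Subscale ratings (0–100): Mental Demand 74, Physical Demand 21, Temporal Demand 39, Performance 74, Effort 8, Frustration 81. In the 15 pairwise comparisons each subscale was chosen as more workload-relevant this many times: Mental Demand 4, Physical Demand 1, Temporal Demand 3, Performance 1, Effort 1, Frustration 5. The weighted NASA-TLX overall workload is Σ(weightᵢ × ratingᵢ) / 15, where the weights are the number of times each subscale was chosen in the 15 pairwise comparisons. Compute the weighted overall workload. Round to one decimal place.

The tallies are the weights (they sum to 15).
Weighted sum = 4·74 + 1·21 + 3·39 + 1·74 + 1·8 + 5·81
            = 296 + 21 + 117 + 74 + 8 + 405 = 921.
Overall workload = 921 / 15 = 61.4000 ≈ 61.4.

61.4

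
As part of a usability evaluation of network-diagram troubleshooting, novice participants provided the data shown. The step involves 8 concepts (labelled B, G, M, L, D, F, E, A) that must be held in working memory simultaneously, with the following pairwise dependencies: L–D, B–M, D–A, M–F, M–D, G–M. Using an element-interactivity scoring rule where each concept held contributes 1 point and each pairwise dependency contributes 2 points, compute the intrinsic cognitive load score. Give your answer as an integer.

20

Count of concepts held simultaneously: 8.
Count of pairwise dependencies listed: 6.
Element contribution: 8 × 1 = 8.
Interaction contribution: 6 × 2 = 12.
Intrinsic load = 8 + 12 = 20.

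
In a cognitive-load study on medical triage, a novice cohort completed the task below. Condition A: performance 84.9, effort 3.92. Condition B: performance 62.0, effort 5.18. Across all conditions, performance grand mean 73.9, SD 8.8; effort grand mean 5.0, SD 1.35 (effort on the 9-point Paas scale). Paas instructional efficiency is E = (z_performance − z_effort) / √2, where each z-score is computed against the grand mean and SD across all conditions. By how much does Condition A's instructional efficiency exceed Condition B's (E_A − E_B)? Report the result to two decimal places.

Condition A: z_P = (84.9 − 73.9)/8.8 = 1.2500; z_E = (3.92 − 5.0)/1.35 = -0.8000; E_A = (1.2500 − (-0.8000))/√2 = 1.4496.
Condition B: z_P = (62.0 − 73.9)/8.8 = -1.3523; z_E = (5.18 − 5.0)/1.35 = 0.1333; E_B = (-1.3523 − 0.1333)/√2 = -1.0505.
E_A − E_B = 1.4496 − (-1.0505) = 2.5001 ≈ 2.50.

2.50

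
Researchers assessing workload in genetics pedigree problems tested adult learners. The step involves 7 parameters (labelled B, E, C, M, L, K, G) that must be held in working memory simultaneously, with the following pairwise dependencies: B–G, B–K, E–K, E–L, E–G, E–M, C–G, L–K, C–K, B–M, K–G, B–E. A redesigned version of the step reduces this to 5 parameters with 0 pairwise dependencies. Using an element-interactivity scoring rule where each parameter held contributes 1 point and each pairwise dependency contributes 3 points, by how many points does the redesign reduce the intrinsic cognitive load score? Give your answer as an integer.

Original: 7 × 1 + 12 × 3 = 7 + 36 = 43.
Redesigned: 5 × 1 + 0 × 3 = 5 + 0 = 5.
Reduction = 43 − 5 = 38.

38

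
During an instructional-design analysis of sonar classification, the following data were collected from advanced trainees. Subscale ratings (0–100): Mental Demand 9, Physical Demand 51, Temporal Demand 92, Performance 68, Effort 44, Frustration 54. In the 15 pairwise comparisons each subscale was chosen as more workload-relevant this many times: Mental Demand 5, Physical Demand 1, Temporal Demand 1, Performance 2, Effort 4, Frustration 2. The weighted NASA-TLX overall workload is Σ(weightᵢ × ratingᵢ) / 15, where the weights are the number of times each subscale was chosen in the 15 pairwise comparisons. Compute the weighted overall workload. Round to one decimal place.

40.5

The tallies are the weights (they sum to 15).
Weighted sum = 5·9 + 1·51 + 1·92 + 2·68 + 4·44 + 2·54
            = 45 + 51 + 92 + 136 + 176 + 108 = 608.
Overall workload = 608 / 15 = 40.5333 ≈ 40.5.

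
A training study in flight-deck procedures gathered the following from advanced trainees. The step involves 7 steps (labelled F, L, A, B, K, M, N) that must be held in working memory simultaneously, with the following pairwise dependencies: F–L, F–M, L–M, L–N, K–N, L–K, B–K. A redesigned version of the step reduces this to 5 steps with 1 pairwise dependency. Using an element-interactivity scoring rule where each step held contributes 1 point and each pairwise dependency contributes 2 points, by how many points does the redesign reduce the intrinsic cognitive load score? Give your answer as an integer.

Original: 7 × 1 + 7 × 2 = 7 + 14 = 21.
Redesigned: 5 × 1 + 1 × 2 = 5 + 2 = 7.
Reduction = 21 − 7 = 14.

14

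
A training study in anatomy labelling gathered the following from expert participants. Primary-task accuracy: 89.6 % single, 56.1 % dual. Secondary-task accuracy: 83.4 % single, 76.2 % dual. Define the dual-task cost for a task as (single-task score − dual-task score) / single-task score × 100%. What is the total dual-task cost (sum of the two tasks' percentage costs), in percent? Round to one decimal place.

Primary cost = (89.6 − 56.1) / 89.6 × 100% = 37.3884%.
Secondary cost = (83.4 − 76.2) / 83.4 × 100% = 8.6331%.
Total = 37.3884% + 8.6331% = 46.0215% ≈ 46.0%.

46.0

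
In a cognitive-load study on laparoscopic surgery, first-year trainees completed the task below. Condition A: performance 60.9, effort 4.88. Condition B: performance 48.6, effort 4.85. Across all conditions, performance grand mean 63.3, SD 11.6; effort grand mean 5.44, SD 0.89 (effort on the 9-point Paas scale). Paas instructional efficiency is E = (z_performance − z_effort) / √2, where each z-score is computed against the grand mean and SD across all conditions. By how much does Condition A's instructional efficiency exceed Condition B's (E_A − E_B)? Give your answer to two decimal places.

Condition A: z_P = (60.9 − 63.3)/11.6 = -0.2069; z_E = (4.88 − 5.44)/0.89 = -0.6292; E_A = (-0.2069 − (-0.6292))/√2 = 0.2986.
Condition B: z_P = (48.6 − 63.3)/11.6 = -1.2672; z_E = (4.85 − 5.44)/0.89 = -0.6629; E_B = (-1.2672 − (-0.6629))/√2 = -0.4273.
E_A − E_B = 0.2986 − (-0.4273) = 0.7259 ≈ 0.73.

0.73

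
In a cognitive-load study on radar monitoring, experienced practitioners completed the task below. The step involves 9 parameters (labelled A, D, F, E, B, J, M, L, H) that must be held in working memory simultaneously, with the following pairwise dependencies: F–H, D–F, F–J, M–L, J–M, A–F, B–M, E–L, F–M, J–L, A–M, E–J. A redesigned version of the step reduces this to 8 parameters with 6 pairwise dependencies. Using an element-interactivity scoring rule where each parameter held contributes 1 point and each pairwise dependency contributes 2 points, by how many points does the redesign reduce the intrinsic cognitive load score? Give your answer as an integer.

Original: 9 × 1 + 12 × 2 = 9 + 24 = 33.
Redesigned: 8 × 1 + 6 × 2 = 8 + 12 = 20.
Reduction = 33 − 20 = 13.

13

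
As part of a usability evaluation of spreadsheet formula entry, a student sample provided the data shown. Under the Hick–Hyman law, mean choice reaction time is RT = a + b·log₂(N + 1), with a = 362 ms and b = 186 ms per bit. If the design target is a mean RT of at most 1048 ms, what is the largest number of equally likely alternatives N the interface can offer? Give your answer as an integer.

Set 362 + 186·log₂(N + 1) ≤ 1048.
log₂(N + 1) ≤ (1048 − 362) / 186 = 3.6882.
N + 1 ≤ 2^3.6882 = 12.8902.
N ≤ 11.8902, so the largest integer N is 11.

11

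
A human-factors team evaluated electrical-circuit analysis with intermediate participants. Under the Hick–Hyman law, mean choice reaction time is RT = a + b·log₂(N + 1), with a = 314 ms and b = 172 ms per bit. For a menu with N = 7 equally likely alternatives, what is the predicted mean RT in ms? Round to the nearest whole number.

830

log₂(7 + 1) = log₂(8) = 3.0000.
RT = 314 + 172 × 3.0000 = 314 + 516.0000 = 830.0000 ms.
≈ 830 ms.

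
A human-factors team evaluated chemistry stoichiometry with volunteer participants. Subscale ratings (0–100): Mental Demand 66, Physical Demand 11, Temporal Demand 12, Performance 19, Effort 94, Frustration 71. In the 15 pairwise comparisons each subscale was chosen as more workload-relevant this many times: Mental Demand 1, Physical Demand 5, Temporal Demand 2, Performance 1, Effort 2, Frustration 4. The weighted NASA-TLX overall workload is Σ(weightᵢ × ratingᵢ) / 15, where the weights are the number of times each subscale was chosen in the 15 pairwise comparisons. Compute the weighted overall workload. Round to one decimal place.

42.4

The tallies are the weights (they sum to 15).
Weighted sum = 1·66 + 5·11 + 2·12 + 1·19 + 2·94 + 4·71
            = 66 + 55 + 24 + 19 + 188 + 284 = 636.
Overall workload = 636 / 15 = 42.4000 ≈ 42.4.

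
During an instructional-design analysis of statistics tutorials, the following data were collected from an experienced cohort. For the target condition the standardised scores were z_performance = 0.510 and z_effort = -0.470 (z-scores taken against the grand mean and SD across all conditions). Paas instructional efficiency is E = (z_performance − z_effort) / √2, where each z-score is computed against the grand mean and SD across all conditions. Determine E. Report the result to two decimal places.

0.69

z_P − z_E = 0.510 − (-0.470) = 0.9800.
E = 0.9800 / √2 = 0.9800 / 1.41421 = 0.6930 ≈ 0.69.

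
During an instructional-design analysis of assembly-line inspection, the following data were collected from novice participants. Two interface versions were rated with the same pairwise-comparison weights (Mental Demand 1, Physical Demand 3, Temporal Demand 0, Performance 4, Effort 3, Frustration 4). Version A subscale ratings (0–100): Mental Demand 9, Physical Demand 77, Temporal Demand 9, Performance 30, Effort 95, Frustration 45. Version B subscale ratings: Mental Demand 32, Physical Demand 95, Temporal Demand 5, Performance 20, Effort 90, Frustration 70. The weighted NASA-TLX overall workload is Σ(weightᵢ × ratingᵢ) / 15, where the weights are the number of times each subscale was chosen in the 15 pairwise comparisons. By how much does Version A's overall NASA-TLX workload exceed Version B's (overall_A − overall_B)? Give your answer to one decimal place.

-8.1

Version A weighted sum = 1·9 + 3·77 + 0·9 + 4·30 + 3·95 + 4·45 = 9 + 231 + 0 + 120 + 285 + 180 = 825; overall_A = 825/15 = 55.0000.
Version B weighted sum = 1·32 + 3·95 + 0·5 + 4·20 + 3·90 + 4·70 = 32 + 285 + 0 + 80 + 270 + 280 = 947; overall_B = 947/15 = 63.1333.
Difference = 55.0000 − 63.1333 = -8.1333 ≈ -8.1.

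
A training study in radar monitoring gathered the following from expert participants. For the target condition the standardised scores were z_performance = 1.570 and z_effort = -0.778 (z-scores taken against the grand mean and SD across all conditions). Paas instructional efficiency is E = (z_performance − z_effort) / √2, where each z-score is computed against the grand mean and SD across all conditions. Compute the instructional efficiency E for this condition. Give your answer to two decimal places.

z_P − z_E = 1.570 − (-0.778) = 2.3480.
E = 2.3480 / √2 = 2.3480 / 1.41421 = 1.6603 ≈ 1.66.

1.66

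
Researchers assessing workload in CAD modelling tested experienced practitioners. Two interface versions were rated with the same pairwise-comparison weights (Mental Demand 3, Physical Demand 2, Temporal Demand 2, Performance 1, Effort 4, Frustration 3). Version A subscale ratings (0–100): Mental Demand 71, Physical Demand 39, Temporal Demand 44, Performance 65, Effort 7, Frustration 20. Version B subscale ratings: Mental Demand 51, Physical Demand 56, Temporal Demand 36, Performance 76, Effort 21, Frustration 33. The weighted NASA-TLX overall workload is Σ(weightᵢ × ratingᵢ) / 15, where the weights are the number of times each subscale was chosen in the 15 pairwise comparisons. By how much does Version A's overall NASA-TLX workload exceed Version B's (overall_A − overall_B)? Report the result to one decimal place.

Version A weighted sum = 3·71 + 2·39 + 2·44 + 1·65 + 4·7 + 3·20 = 213 + 78 + 88 + 65 + 28 + 60 = 532; overall_A = 532/15 = 35.4667.
Version B weighted sum = 3·51 + 2·56 + 2·36 + 1·76 + 4·21 + 3·33 = 153 + 112 + 72 + 76 + 84 + 99 = 596; overall_B = 596/15 = 39.7333.
Difference = 35.4667 − 39.7333 = -4.2666 ≈ -4.3.

-4.3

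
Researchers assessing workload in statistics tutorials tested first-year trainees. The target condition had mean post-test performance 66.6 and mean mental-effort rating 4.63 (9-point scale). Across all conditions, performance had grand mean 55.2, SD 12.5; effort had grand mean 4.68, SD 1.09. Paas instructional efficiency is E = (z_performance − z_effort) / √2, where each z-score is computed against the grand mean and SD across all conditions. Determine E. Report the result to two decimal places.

0.68

z_performance = (66.6 − 55.2) / 12.5 = 11.4000 / 12.5 = 0.9120.
z_effort = (4.63 − 4.68) / 1.09 = -0.0500 / 1.09 = -0.0459.
z_P − z_E = 0.9120 − (-0.0459) = 0.9579.
E = 0.9579 / √2 = 0.9579 / 1.41421 = 0.6773 ≈ 0.68.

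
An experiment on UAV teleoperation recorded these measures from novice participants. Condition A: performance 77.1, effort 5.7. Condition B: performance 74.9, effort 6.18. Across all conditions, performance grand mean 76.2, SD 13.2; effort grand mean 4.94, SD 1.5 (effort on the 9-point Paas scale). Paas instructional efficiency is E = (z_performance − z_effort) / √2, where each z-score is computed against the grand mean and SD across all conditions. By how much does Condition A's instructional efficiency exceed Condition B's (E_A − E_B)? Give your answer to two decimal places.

Condition A: z_P = (77.1 − 76.2)/13.2 = 0.0682; z_E = (5.7 − 4.94)/1.5 = 0.5067; E_A = (0.0682 − 0.5067)/√2 = -0.3101.
Condition B: z_P = (74.9 − 76.2)/13.2 = -0.0985; z_E = (6.18 − 4.94)/1.5 = 0.8267; E_B = (-0.0985 − 0.8267)/√2 = -0.6542.
E_A − E_B = -0.3101 − (-0.6542) = 0.3441 ≈ 0.34.

0.34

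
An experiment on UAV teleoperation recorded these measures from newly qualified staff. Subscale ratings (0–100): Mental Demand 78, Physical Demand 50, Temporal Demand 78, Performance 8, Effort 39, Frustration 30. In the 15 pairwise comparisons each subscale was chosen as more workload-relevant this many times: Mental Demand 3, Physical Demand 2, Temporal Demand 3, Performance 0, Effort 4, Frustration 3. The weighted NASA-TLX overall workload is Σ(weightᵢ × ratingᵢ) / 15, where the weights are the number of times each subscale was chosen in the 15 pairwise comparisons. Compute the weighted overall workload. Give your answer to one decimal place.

The tallies are the weights (they sum to 15).
Weighted sum = 3·78 + 2·50 + 3·78 + 0·8 + 4·39 + 3·30
            = 234 + 100 + 234 + 0 + 156 + 90 = 814.
Overall workload = 814 / 15 = 54.2667 ≈ 54.3.

54.3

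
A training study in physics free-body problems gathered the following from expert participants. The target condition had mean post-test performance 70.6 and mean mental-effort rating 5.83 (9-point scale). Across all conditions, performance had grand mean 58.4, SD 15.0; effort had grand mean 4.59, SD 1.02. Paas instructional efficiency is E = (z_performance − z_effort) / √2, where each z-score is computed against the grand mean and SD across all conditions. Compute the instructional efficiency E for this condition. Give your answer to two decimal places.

z_performance = (70.6 − 58.4) / 15.0 = 12.2000 / 15.0 = 0.8133.
z_effort = (5.83 − 4.59) / 1.02 = 1.2400 / 1.02 = 1.2157.
z_P − z_E = 0.8133 − 1.2157 = -0.4024.
E = -0.4024 / √2 = -0.4024 / 1.41421 = -0.2845 ≈ -0.28.

-0.28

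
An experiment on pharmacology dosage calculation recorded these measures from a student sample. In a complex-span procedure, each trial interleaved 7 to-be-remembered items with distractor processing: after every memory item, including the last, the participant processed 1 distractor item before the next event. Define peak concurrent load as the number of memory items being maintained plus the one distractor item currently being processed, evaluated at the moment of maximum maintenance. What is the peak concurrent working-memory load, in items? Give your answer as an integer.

8

Maintenance is greatest during the distractor(s) after memory item 7: all 7 memory items are being held.
One distractor item is concurrently being processed.
Peak concurrent load = 7 + 1 = 8 items.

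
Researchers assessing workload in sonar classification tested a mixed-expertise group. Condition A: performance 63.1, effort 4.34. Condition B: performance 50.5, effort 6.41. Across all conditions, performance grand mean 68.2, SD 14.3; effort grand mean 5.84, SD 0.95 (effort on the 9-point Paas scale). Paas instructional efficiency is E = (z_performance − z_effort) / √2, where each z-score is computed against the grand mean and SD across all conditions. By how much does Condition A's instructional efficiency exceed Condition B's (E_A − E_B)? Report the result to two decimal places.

Condition A: z_P = (63.1 − 68.2)/14.3 = -0.3566; z_E = (4.34 − 5.84)/0.95 = -1.5789; E_A = (-0.3566 − (-1.5789))/√2 = 0.8643.
Condition B: z_P = (50.5 − 68.2)/14.3 = -1.2378; z_E = (6.41 − 5.84)/0.95 = 0.6000; E_B = (-1.2378 − 0.6000)/√2 = -1.2995.
E_A − E_B = 0.8643 − (-1.2995) = 2.1638 ≈ 2.16.

2.16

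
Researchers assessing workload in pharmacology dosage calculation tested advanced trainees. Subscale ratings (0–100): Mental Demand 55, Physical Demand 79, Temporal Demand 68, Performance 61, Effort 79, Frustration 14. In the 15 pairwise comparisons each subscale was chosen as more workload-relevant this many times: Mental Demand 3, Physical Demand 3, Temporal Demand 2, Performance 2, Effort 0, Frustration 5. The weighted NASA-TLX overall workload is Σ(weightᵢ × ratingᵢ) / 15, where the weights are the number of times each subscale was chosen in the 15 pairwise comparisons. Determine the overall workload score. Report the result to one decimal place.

The tallies are the weights (they sum to 15).
Weighted sum = 3·55 + 3·79 + 2·68 + 2·61 + 0·79 + 5·14
            = 165 + 237 + 136 + 122 + 0 + 70 = 730.
Overall workload = 730 / 15 = 48.6667 ≈ 48.7.

48.7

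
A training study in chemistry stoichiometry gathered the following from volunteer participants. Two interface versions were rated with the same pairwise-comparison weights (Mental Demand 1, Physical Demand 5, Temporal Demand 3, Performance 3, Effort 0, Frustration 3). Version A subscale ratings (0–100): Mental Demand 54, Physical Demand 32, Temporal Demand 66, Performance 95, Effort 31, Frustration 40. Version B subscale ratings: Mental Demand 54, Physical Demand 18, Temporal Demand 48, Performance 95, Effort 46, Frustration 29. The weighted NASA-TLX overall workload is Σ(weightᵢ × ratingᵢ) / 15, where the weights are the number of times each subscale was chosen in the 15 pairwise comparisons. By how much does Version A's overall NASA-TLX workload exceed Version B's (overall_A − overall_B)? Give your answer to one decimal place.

Version A weighted sum = 1·54 + 5·32 + 3·66 + 3·95 + 0·31 + 3·40 = 54 + 160 + 198 + 285 + 0 + 120 = 817; overall_A = 817/15 = 54.4667.
Version B weighted sum = 1·54 + 5·18 + 3·48 + 3·95 + 0·46 + 3·29 = 54 + 90 + 144 + 285 + 0 + 87 = 660; overall_B = 660/15 = 44.0000.
Difference = 54.4667 − 44.0000 = 10.4667 ≈ 10.5.

10.5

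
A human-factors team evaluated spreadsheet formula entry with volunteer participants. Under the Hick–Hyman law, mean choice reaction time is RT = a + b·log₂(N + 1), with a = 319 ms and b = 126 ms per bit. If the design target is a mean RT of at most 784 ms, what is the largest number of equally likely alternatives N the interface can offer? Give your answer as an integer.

11

Set 319 + 126·log₂(N + 1) ≤ 784.
log₂(N + 1) ≤ (784 − 319) / 126 = 3.6905.
N + 1 ≤ 2^3.6905 = 12.9107.
N ≤ 11.9107, so the largest integer N is 11.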